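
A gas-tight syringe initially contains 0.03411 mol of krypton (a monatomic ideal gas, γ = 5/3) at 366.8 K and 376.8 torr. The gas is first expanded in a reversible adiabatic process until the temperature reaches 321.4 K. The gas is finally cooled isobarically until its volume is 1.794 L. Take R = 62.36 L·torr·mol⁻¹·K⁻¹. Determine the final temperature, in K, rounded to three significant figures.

T₃ ≈ 228 K

From PV = nRT: V₁ = nRT₁/P₁ = 2.071 L.
Reversible adiabatic, γ = 5/3: P₂ = P₁·(T₂/T₁)^(γ/(γ−1)) = 270.8 torr; V₂ = V₁·(T₁/T₂)^(1/(γ−1)) = 2.525 L.
Isobaric, so V/T is constant: P₃ = P₂; T₃ = T₂·(V₃/V₂) = 228.4 K.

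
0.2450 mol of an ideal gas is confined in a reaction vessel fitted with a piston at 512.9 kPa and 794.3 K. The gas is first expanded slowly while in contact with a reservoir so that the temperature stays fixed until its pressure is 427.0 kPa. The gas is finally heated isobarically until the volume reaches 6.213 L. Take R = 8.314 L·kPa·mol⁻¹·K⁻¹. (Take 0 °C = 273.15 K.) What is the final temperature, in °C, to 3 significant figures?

From PV = nRT: V₁ = nRT₁/P₁ = 3.154 L.
T constant ⇒ Boyle's law P V = const: T₂ = T₁; V₂ = V₁·(P₁/P₂) = 3.789 L.
P constant ⇒ V ∝ T: P₃ = P₂; T₃ = T₂·(V₃/V₂) = 1302 K.

T₃ ≈ 1.03e+03 °C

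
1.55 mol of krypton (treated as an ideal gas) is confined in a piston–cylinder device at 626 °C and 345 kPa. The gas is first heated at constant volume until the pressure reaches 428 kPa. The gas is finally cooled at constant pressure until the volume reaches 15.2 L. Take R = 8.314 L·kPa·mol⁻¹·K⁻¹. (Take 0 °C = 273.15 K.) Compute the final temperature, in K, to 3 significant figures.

T₃ ≈ 505 K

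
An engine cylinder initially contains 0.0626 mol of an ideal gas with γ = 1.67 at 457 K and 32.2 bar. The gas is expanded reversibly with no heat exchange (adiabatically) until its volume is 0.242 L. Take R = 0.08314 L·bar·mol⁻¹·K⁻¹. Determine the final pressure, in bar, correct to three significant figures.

P₂ ≈ 4.44 bar

From PV = nRT: V₁ = nRT₁/P₁ = 0.07387 L.
Reversible adiabatic, γ = 1.67: T₂ = T₁·(V₁/V₂)^(γ−1) = 206.4 K; P₂ = P₁·(V₁/V₂)^γ = 4.438 bar.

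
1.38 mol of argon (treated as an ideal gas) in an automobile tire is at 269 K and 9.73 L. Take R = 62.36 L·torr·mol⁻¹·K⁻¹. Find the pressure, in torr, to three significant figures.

PV = nRT ⇒ P = nRT/V = (1.38 × 62.36 × 269) / 9.73

P ≈ 2.38e+03 torr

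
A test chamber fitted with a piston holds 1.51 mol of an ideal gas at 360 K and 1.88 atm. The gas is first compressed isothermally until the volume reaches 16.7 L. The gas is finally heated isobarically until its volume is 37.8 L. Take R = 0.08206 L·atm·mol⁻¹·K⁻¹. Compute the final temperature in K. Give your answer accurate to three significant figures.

From PV = nRT: V₁ = nRT₁/P₁ = 23.73 L.
T constant ⇒ Boyle's law P V = const: T₂ = T₁; P₂ = P₁·(V₁/V₂) = 2.671 atm.
P constant ⇒ V ∝ T: P₃ = P₂; T₃ = T₂·(V₃/V₂) = 814.9 K.

T₃ ≈ 815 K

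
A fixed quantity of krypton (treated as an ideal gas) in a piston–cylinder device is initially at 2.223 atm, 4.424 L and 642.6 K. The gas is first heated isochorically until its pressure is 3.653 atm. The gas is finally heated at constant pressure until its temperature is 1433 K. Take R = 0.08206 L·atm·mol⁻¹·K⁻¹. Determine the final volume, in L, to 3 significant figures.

Isochoric, so P/T is constant: V₂ = V₁; T₂ = T₁·(P₂/P₁) = 1056 K.
P constant ⇒ V ∝ T: P₃ = P₂; V₃ = V₂·(T₃/T₂) = 6.004 L.

V₃ ≈ 6.00 L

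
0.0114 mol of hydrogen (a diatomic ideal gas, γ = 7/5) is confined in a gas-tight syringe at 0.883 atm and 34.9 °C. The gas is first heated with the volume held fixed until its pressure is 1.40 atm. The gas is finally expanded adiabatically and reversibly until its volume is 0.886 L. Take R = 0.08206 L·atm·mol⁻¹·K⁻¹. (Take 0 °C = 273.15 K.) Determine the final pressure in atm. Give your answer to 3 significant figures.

Convert: T₁ = 308.0 K.
From PV = nRT: V₁ = nRT₁/P₁ = 0.3264 L.
V constant ⇒ P ∝ T: V₂ = V₁; T₂ = T₁·(P₂/P₁) = 488.4 K.
Adiabatic (γ = 7/5), T V^(γ−1) and P V^γ constant: T₃ = T₂·(V₂/V₃)^(γ−1) = 327.6 K; P₃ = P₂·(V₂/V₃)^γ = 0.3459 atm.

P₃ ≈ 0.346 atm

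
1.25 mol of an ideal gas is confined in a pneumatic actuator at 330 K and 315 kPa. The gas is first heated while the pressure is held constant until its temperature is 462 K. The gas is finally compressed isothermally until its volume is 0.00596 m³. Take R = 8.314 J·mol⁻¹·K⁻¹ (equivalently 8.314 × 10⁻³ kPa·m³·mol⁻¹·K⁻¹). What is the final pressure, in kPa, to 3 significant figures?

P₃ ≈ 806 kPa

From PV = nRT: V₁ = nRT₁/P₁ = 0.01089 m³.
P constant ⇒ V ∝ T: P₂ = P₁; V₂ = V₁·(T₂/T₁) = 0.01524 m³.
T constant ⇒ Boyle's law P V = const: T₃ = T₂; P₃ = P₂·(V₂/V₃) = 805.6 kPa.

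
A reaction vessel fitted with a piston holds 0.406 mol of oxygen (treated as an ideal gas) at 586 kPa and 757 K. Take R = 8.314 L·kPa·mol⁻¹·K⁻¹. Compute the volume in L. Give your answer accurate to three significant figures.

PV = nRT ⇒ V = nRT/P = (0.406 × 8.314 × 757) / 586

V ≈ 4.36 L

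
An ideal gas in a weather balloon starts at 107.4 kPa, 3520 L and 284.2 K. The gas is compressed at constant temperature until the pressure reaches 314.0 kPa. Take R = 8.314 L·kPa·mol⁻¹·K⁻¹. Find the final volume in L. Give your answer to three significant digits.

T constant ⇒ Boyle's law P V = const: T₂ = T₁; V₂ = V₁·(P₁/P₂) = 1204 L.

V₂ ≈ 1.20e+03 L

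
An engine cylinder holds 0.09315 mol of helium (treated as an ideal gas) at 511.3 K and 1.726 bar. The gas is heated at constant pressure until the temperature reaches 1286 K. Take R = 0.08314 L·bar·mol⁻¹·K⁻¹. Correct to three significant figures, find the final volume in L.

V₂ ≈ 5.77 L

From PV = nRT: V₁ = nRT₁/P₁ = 2.294 L.
Isobaric, so V/T is constant: P₂ = P₁; V₂ = V₁·(T₂/T₁) = 5.770 L.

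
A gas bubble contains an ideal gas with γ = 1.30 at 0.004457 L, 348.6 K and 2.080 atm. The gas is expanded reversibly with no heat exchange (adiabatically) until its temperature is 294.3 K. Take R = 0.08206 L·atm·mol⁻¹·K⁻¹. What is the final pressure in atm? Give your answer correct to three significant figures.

P₂ ≈ 0.999 atm

Reversible adiabatic, γ = 1.30: P₂ = P₁·(T₂/T₁)^(γ/(γ−1)) = 0.9986 atm; V₂ = V₁·(T₁/T₂)^(1/(γ−1)) = 0.007837 L.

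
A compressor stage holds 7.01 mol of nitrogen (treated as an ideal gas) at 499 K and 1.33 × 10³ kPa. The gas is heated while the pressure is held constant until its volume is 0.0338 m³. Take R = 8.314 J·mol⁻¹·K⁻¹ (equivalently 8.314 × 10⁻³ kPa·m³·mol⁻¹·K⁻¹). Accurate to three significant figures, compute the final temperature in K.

T₂ ≈ 771 K

From PV = nRT: V₁ = nRT₁/P₁ = 0.02187 m³.
P constant ⇒ V ∝ T: P₂ = P₁; T₂ = T₁·(V₂/V₁) = 771.3 K.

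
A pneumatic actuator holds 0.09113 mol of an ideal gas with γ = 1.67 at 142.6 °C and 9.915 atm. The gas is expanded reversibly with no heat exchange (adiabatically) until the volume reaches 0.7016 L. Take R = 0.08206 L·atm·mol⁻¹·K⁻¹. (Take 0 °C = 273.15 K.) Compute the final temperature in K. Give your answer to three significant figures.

T₂ ≈ 242 K

Convert: T₁ = 415.8 K.
From PV = nRT: V₁ = nRT₁/P₁ = 0.3136 L.
Reversible adiabatic, γ = 1.67: T₂ = T₁·(V₁/V₂)^(γ−1) = 242.4 K; P₂ = P₁·(V₁/V₂)^γ = 2.583 atm.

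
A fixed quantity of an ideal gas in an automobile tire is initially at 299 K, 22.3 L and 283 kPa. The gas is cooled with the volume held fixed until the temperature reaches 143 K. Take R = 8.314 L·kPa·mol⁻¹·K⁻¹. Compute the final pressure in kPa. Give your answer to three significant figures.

Isochoric, so P/T is constant: V₂ = V₁; P₂ = P₁·(T₂/T₁) = 135.3 kPa.

P₂ ≈ 135 kPa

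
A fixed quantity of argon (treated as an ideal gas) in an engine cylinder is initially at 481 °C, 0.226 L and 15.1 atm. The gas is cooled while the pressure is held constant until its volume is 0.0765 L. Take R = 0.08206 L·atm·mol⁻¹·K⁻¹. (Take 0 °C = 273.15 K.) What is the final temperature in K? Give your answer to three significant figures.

Convert: T₁ = 754.1 K.
P constant ⇒ V ∝ T: P₂ = P₁; T₂ = T₁·(V₂/V₁) = 255.3 K.

T₂ ≈ 255 K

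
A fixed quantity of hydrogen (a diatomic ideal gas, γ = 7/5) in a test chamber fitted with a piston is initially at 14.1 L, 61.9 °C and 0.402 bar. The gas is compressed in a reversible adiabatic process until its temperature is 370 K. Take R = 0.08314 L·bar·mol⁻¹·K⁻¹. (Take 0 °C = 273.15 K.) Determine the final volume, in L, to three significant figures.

Convert: T₁ = 335.0 K.
Reversible adiabatic, γ = 7/5: P₂ = P₁·(T₂/T₁)^(γ/(γ−1)) = 0.5689 bar; V₂ = V₁·(T₁/T₂)^(1/(γ−1)) = 11.00 L.

V₂ ≈ 11.0 L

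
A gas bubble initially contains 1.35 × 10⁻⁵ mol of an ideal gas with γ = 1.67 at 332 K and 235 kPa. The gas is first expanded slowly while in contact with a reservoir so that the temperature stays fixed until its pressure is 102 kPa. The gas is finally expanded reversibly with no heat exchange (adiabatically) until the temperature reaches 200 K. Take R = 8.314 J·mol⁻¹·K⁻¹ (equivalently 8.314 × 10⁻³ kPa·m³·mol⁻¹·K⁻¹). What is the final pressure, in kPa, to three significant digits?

From PV = nRT: V₁ = nRT₁/P₁ = 1.586e-07 m³.
T constant ⇒ Boyle's law P V = const: T₂ = T₁; V₂ = V₁·(P₁/P₂) = 3.653e-07 m³.
Adiabatic (γ = 1.67), T V^(γ−1) and P V^γ constant: P₃ = P₂·(T₃/T₂)^(γ/(γ−1)) = 28.84 kPa; V₃ = V₂·(T₂/T₃)^(1/(γ−1)) = 7.784e-07 m³.

P₃ ≈ 28.8 kPa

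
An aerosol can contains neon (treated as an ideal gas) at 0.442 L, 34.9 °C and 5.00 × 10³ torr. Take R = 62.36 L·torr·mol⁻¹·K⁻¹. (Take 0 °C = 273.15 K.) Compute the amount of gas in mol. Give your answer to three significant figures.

Convert: T = 308.05 K.
PV = nRT ⇒ n = PV/(RT) = (5.00e+03 × 0.442) / (62.36 × 308.05)

n ≈ 0.115 mol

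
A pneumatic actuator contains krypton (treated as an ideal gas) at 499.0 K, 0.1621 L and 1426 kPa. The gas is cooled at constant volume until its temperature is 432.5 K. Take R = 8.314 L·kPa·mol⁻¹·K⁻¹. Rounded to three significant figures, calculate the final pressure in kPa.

P₂ ≈ 1.24e+03 kPa

Isochoric, so P/T is constant: V₂ = V₁; P₂ = P₁·(T₂/T₁) = 1236 kPa.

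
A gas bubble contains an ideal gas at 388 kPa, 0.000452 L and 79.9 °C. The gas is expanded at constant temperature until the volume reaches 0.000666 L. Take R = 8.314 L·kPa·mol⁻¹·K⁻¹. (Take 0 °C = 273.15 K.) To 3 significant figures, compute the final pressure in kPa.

Convert: T₁ = 353.0 K.
T constant ⇒ Boyle's law P V = const: T₂ = T₁; P₂ = P₁·(V₁/V₂) = 263.3 kPa.

P₂ ≈ 263 kPa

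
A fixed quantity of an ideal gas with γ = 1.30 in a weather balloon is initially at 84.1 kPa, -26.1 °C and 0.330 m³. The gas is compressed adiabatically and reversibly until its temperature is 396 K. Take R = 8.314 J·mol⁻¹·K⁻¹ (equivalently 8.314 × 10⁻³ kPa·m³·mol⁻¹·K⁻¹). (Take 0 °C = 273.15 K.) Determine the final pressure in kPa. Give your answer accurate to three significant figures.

P₂ ≈ 650 kPa

Convert: T₁ = 247.0 K.
Reversible adiabatic, γ = 1.30: P₂ = P₁·(T₂/T₁)^(γ/(γ−1)) = 649.7 kPa; V₂ = V₁·(T₁/T₂)^(1/(γ−1)) = 0.06847 m³.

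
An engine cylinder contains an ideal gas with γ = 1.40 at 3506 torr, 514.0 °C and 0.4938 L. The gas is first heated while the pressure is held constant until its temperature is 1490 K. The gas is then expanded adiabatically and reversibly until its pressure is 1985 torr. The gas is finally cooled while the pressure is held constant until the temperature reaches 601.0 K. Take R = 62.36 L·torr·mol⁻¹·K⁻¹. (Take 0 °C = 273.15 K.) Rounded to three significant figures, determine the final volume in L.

Convert: T₁ = 787.1 K.
P constant ⇒ V ∝ T: P₂ = P₁; V₂ = V₁·(T₂/T₁) = 0.9347 L.
Reversible adiabatic, γ = 1.40: T₃ = T₂·(P₃/P₂)^((γ−1)/γ) = 1266 K; V₃ = V₂·(P₂/P₃)^(1/γ) = 1.403 L.
Isobaric, so V/T is constant: P₄ = P₃; V₄ = V₃·(T₄/T₃) = 0.6659 L.

V₄ ≈ 0.666 L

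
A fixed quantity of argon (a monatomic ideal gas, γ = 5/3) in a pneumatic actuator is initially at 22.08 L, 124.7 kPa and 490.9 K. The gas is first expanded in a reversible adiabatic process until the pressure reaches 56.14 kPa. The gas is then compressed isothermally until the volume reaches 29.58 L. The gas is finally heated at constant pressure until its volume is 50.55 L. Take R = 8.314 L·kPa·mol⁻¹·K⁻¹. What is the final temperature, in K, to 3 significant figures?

T₄ ≈ 610 K

Adiabatic (γ = 5/3), T V^(γ−1) and P V^γ constant: T₂ = T₁·(P₂/P₁)^((γ−1)/γ) = 356.7 K; V₂ = V₁·(P₁/P₂)^(1/γ) = 35.64 L.
T constant ⇒ Boyle's law P V = const: T₃ = T₂; P₃ = P₂·(V₂/V₃) = 67.64 kPa.
Isobaric, so V/T is constant: P₄ = P₃; T₄ = T₃·(V₄/V₃) = 609.6 K.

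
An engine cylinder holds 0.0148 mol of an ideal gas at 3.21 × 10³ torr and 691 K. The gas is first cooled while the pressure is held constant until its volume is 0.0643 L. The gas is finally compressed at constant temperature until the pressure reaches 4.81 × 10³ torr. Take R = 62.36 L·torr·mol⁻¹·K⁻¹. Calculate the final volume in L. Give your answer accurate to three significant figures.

From PV = nRT: V₁ = nRT₁/P₁ = 0.1987 L.
P constant ⇒ V ∝ T: P₂ = P₁; T₂ = T₁·(V₂/V₁) = 223.6 K.
T constant ⇒ Boyle's law P V = const: T₃ = T₂; V₃ = V₂·(P₂/P₃) = 0.04291 L.

V₃ ≈ 0.0429 L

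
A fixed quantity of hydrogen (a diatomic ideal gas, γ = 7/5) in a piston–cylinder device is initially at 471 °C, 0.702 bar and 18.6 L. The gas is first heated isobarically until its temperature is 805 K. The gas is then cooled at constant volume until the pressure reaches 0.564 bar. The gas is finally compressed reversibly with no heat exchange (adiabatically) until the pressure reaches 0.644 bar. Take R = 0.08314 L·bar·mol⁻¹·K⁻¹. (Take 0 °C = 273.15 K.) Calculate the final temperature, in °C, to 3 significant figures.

Convert: T₁ = 744.1 K.
Isobaric, so V/T is constant: P₂ = P₁; V₂ = V₁·(T₂/T₁) = 20.12 L.
Isochoric, so P/T is constant: V₃ = V₂; T₃ = T₂·(P₃/P₂) = 646.8 K.
Adiabatic (γ = 7/5), T V^(γ−1) and P V^γ constant: T₄ = T₃·(P₄/P₃)^((γ−1)/γ) = 671.7 K; V₄ = V₃·(P₃/P₄)^(1/γ) = 18.30 L.

T₄ ≈ 399 °C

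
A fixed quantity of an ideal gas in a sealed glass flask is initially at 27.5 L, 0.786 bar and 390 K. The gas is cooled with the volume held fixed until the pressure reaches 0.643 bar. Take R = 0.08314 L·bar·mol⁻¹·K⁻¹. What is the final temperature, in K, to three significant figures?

T₂ ≈ 319 K

V constant ⇒ P ∝ T: V₂ = V₁; T₂ = T₁·(P₂/P₁) = 319.0 K.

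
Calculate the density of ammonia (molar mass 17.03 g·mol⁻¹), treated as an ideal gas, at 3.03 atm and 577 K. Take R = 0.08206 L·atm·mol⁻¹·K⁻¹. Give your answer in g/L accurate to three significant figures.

ρ ≈ 1.09 g/L

ρ = PM/(RT) = (3.03 × 17.03) / (0.08206 × 577.0)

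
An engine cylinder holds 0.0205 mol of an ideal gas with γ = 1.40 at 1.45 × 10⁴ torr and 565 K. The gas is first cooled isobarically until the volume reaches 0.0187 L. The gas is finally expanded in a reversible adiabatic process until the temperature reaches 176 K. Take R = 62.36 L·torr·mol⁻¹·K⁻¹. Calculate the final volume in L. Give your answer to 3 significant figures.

V₃ ≈ 0.0298 L

From PV = nRT: V₁ = nRT₁/P₁ = 0.04981 L.
Isobaric, so V/T is constant: P₂ = P₁; T₂ = T₁·(V₂/V₁) = 212.1 K.
Adiabatic (γ = 1.40), T V^(γ−1) and P V^γ constant: P₃ = P₂·(T₃/T₂)^(γ/(γ−1)) = 7546 torr; V₃ = V₂·(T₂/T₃)^(1/(γ−1)) = 0.02981 L.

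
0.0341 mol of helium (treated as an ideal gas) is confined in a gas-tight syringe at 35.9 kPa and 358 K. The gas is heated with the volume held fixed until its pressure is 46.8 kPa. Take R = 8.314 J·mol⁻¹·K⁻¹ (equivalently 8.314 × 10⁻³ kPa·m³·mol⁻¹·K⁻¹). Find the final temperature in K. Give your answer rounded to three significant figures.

T₂ ≈ 467 K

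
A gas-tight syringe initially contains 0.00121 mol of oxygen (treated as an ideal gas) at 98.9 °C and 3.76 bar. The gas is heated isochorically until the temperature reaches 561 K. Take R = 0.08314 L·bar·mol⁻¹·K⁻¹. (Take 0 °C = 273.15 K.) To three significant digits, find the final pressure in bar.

P₂ ≈ 5.67 bar

Convert: T₁ = 372.0 K.
From PV = nRT: V₁ = nRT₁/P₁ = 0.009954 L.
V constant ⇒ P ∝ T: V₂ = V₁; P₂ = P₁·(T₂/T₁) = 5.670 bar.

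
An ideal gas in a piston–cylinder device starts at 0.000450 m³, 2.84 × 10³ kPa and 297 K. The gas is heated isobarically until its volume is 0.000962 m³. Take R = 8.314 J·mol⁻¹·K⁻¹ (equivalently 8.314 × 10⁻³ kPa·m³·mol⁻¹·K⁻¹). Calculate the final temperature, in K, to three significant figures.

T₂ ≈ 635 K

Isobaric, so V/T is constant: P₂ = P₁; T₂ = T₁·(V₂/V₁) = 634.9 K.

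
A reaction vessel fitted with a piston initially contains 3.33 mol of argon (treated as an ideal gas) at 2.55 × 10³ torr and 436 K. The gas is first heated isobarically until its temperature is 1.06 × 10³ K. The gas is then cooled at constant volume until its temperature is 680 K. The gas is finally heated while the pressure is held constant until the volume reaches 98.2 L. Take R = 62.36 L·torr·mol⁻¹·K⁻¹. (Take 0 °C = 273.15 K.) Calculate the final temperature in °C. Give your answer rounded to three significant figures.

From PV = nRT: V₁ = nRT₁/P₁ = 35.51 L.
Isobaric, so V/T is constant: P₂ = P₁; V₂ = V₁·(T₂/T₁) = 86.32 L.
V constant ⇒ P ∝ T: V₃ = V₂; P₃ = P₂·(T₃/T₂) = 1636 torr.
Isobaric, so V/T is constant: P₄ = P₃; T₄ = T₃·(V₄/V₃) = 773.6 K.

T₄ ≈ 500 °C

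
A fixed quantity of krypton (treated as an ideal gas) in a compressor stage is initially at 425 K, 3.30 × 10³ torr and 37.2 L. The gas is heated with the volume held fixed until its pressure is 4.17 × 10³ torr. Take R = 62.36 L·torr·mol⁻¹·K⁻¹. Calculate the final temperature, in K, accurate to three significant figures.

Isochoric, so P/T is constant: V₂ = V₁; T₂ = T₁·(P₂/P₁) = 537.0 K.

T₂ ≈ 537 K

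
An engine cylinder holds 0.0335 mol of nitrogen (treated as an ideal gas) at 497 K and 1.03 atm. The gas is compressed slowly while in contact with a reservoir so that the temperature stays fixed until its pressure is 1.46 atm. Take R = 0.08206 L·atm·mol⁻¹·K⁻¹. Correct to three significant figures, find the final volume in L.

From PV = nRT: V₁ = nRT₁/P₁ = 1.326 L.
T constant ⇒ Boyle's law P V = const: T₂ = T₁; V₂ = V₁·(P₁/P₂) = 0.9358 L.

V₂ ≈ 0.936 L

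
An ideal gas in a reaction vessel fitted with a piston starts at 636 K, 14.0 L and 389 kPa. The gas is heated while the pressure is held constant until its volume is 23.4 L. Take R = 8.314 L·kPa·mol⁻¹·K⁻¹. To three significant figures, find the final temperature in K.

T₂ ≈ 1.06e+03 K

Isobaric, so V/T is constant: P₂ = P₁; T₂ = T₁·(V₂/V₁) = 1063 K.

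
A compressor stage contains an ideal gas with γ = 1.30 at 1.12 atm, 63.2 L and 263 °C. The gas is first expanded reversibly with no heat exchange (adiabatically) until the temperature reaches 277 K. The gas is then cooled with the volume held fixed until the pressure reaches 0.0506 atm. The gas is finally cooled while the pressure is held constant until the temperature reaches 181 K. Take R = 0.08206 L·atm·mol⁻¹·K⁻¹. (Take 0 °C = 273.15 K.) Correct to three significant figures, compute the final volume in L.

V₄ ≈ 472 L

Convert: T₁ = 536.1 K.
Reversible adiabatic, γ = 1.30: P₂ = P₁·(T₂/T₁)^(γ/(γ−1)) = 0.06403 atm; V₂ = V₁·(T₁/T₂)^(1/(γ−1)) = 571.1 L.
Isochoric, so P/T is constant: V₃ = V₂; T₃ = T₂·(P₃/P₂) = 218.9 K.
Isobaric, so V/T is constant: P₄ = P₃; V₄ = V₃·(T₄/T₃) = 472.3 L.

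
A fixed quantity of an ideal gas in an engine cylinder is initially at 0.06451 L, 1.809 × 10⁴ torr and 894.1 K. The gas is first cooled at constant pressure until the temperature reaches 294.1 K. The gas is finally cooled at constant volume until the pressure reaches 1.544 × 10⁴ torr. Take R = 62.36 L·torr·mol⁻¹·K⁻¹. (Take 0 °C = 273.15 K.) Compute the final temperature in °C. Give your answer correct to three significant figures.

P constant ⇒ V ∝ T: P₂ = P₁; V₂ = V₁·(T₂/T₁) = 0.02122 L.
V constant ⇒ P ∝ T: V₃ = V₂; T₃ = T₂·(P₃/P₂) = 251.0 K.

T₃ ≈ -22.1 °C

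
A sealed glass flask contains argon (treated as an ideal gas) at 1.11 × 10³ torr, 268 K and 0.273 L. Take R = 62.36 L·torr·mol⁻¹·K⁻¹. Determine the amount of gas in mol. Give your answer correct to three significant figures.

PV = nRT ⇒ n = PV/(RT) = (1.11e+03 × 0.273) / (62.36 × 268)

n ≈ 0.0181 mol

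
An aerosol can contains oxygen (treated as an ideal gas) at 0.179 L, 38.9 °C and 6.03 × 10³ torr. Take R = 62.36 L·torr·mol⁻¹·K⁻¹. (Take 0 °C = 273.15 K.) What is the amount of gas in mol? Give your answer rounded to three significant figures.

Convert: T = 312.05 K.
PV = nRT ⇒ n = PV/(RT) = (6.03e+03 × 0.179) / (62.36 × 312.05)

n ≈ 0.0555 mol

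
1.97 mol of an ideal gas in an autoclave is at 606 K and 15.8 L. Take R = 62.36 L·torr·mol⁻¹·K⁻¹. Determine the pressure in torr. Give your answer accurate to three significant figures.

PV = nRT ⇒ P = nRT/V = (1.97 × 62.36 × 606) / 15.8

P ≈ 4.71e+03 torr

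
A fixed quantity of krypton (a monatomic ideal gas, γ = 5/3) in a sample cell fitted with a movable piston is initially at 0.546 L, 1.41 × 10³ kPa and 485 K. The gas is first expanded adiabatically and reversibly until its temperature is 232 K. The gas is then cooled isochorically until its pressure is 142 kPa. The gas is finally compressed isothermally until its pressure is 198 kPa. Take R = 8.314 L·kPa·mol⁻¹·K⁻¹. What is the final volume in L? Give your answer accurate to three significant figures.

V₄ ≈ 1.18 L

Reversible adiabatic, γ = 5/3: P₂ = P₁·(T₂/T₁)^(γ/(γ−1)) = 223.1 kPa; V₂ = V₁·(T₁/T₂)^(1/(γ−1)) = 1.650 L.
Isochoric, so P/T is constant: V₃ = V₂; T₃ = T₂·(P₃/P₂) = 147.6 K.
Isothermal, so P V is constant: T₄ = T₃; V₄ = V₃·(P₃/P₄) = 1.184 L.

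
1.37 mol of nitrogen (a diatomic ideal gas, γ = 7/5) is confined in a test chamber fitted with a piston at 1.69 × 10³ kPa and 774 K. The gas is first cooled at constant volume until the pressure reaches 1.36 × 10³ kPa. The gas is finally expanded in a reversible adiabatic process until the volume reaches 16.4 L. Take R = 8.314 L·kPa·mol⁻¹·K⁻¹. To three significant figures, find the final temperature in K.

T₃ ≈ 394 K

From PV = nRT: V₁ = nRT₁/P₁ = 5.217 L.
Isochoric, so P/T is constant: V₂ = V₁; T₂ = T₁·(P₂/P₁) = 622.9 K.
Reversible adiabatic, γ = 7/5: T₃ = T₂·(V₂/V₃)^(γ−1) = 393.9 K; P₃ = P₂·(V₂/V₃)^γ = 273.6 kPa.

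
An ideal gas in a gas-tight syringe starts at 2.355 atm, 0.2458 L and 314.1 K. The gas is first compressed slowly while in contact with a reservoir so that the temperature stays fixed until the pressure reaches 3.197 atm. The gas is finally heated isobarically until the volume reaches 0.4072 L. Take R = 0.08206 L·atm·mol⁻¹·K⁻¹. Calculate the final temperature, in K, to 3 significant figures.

T₃ ≈ 706 K

Isothermal, so P V is constant: T₂ = T₁; V₂ = V₁·(P₁/P₂) = 0.1811 L.
Isobaric, so V/T is constant: P₃ = P₂; T₃ = T₂·(V₃/V₂) = 706.4 K.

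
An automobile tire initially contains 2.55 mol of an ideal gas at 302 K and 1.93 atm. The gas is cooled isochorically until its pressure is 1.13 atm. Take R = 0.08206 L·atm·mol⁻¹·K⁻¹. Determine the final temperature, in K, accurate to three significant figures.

From PV = nRT: V₁ = nRT₁/P₁ = 32.74 L.
Isochoric, so P/T is constant: V₂ = V₁; T₂ = T₁·(P₂/P₁) = 176.8 K.

T₂ ≈ 177 K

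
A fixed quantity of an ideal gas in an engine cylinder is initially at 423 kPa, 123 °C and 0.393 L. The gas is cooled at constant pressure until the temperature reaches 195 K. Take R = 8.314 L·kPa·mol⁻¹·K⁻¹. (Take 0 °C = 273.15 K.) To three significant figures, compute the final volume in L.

Convert: T₁ = 396.1 K.
Isobaric, so V/T is constant: P₂ = P₁; V₂ = V₁·(T₂/T₁) = 0.1934 L.

V₂ ≈ 0.193 L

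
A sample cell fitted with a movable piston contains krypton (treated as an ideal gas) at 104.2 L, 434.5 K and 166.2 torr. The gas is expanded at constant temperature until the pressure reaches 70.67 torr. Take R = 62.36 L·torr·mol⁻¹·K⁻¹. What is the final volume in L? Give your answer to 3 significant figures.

Isothermal, so P V is constant: T₂ = T₁; V₂ = V₁·(P₁/P₂) = 245.1 L.

V₂ ≈ 245 L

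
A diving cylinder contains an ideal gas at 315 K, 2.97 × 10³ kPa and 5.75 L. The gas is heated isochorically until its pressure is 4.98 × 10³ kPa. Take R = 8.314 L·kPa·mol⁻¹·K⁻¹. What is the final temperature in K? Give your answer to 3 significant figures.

T₂ ≈ 528 K

V constant ⇒ P ∝ T: V₂ = V₁; T₂ = T₁·(P₂/P₁) = 528.2 K.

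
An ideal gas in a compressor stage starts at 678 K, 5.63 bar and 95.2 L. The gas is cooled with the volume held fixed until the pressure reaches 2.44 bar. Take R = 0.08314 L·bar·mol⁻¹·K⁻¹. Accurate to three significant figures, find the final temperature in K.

Isochoric, so P/T is constant: V₂ = V₁; T₂ = T₁·(P₂/P₁) = 293.8 K.

T₂ ≈ 294 K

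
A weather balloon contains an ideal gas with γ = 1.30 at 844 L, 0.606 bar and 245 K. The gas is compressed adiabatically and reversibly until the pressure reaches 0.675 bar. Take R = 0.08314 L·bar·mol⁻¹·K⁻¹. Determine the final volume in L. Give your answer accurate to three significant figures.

V₂ ≈ 777 L

Adiabatic (γ = 1.30), T V^(γ−1) and P V^γ constant: T₂ = T₁·(P₂/P₁)^((γ−1)/γ) = 251.2 K; V₂ = V₁·(P₁/P₂)^(1/γ) = 776.8 L.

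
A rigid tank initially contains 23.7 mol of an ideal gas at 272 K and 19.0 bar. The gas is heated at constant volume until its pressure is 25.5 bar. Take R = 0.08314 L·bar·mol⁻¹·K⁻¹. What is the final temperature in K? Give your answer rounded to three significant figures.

From PV = nRT: V₁ = nRT₁/P₁ = 28.21 L.
Isochoric, so P/T is constant: V₂ = V₁; T₂ = T₁·(P₂/P₁) = 365.1 K.

T₂ ≈ 365 K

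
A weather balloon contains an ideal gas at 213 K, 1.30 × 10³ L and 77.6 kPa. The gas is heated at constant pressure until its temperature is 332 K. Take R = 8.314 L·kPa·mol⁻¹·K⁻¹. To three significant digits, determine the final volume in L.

Isobaric, so V/T is constant: P₂ = P₁; V₂ = V₁·(T₂/T₁) = 2026 L.

V₂ ≈ 2.03e+03 L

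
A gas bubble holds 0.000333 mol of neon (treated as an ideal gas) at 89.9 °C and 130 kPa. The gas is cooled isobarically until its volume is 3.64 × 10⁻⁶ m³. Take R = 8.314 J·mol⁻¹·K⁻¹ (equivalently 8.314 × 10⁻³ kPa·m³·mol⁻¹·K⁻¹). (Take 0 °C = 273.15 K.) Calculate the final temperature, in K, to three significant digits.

T₂ ≈ 171 K

Convert: T₁ = 363.0 K.
From PV = nRT: V₁ = nRT₁/P₁ = 7.732e-06 m³.
P constant ⇒ V ∝ T: P₂ = P₁; T₂ = T₁·(V₂/V₁) = 170.9 K.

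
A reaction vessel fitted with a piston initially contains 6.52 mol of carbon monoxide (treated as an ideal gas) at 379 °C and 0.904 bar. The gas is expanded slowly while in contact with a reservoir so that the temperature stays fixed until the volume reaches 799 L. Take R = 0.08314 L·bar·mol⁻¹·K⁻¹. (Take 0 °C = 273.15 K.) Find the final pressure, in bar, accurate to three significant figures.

Convert: T₁ = 652.1 K.
From PV = nRT: V₁ = nRT₁/P₁ = 391.1 L.
Isothermal, so P V is constant: T₂ = T₁; P₂ = P₁·(V₁/V₂) = 0.4424 bar.

P₂ ≈ 0.442 bar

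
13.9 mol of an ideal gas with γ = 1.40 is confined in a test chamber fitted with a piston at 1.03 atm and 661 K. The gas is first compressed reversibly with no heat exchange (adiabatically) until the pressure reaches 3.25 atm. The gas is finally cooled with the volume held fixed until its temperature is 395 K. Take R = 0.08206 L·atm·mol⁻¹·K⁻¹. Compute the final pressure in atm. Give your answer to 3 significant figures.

P₃ ≈ 1.40 atm

From PV = nRT: V₁ = nRT₁/P₁ = 732.0 L.
Adiabatic (γ = 1.40), T V^(γ−1) and P V^γ constant: T₂ = T₁·(P₂/P₁)^((γ−1)/γ) = 917.9 K; V₂ = V₁·(P₁/P₂)^(1/γ) = 322.1 L.
Isochoric, so P/T is constant: V₃ = V₂; P₃ = P₂·(T₃/T₂) = 1.399 atm.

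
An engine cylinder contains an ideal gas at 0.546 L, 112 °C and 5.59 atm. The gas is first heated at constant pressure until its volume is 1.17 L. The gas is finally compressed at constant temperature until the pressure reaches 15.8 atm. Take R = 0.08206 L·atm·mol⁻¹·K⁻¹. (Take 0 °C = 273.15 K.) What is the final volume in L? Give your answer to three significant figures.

Convert: T₁ = 385.1 K.
Isobaric, so V/T is constant: P₂ = P₁; T₂ = T₁·(V₂/V₁) = 825.3 K.
Isothermal, so P V is constant: T₃ = T₂; V₃ = V₂·(P₂/P₃) = 0.4139 L.

V₃ ≈ 0.414 L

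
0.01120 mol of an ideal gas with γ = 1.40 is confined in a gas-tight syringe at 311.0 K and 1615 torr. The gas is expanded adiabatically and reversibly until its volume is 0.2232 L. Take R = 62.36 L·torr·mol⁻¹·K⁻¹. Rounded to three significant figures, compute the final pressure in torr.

P₂ ≈ 795 torr

From PV = nRT: V₁ = nRT₁/P₁ = 0.1345 L.
Adiabatic (γ = 1.40), T V^(γ−1) and P V^γ constant: T₂ = T₁·(V₁/V₂)^(γ−1) = 254.0 K; P₂ = P₁·(V₁/V₂)^γ = 794.7 torr.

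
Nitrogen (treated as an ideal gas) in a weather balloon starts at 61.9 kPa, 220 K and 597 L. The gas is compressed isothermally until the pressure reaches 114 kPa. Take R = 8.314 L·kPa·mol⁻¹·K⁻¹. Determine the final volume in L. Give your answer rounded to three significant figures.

V₂ ≈ 324 L

Isothermal, so P V is constant: T₂ = T₁; V₂ = V₁·(P₁/P₂) = 324.2 L.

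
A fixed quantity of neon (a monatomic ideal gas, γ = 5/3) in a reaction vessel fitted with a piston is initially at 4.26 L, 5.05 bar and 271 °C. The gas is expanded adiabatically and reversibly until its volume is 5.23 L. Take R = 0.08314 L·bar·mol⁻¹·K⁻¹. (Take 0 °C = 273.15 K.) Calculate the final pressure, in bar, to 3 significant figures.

P₂ ≈ 3.59 bar

Convert: T₁ = 544.1 K.
Reversible adiabatic, γ = 5/3: T₂ = T₁·(V₁/V₂)^(γ−1) = 474.6 K; P₂ = P₁·(V₁/V₂)^γ = 3.588 bar.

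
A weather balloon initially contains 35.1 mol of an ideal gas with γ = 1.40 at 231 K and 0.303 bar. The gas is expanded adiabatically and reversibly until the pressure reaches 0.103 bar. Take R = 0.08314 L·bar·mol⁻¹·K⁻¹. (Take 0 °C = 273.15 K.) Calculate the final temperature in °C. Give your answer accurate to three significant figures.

T₂ ≈ -103 °C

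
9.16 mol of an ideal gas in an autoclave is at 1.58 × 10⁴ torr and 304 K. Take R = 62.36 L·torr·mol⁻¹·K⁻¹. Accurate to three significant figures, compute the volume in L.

PV = nRT ⇒ V = nRT/P = (9.16 × 62.36 × 304) / 1.58e+04

V ≈ 11.0 L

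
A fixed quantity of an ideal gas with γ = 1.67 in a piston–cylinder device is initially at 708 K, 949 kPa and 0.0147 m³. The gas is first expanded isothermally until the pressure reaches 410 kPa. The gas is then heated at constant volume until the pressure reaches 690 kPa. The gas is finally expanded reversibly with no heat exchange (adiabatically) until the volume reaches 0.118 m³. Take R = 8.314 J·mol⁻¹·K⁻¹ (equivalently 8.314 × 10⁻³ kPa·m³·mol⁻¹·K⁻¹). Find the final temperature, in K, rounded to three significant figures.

T constant ⇒ Boyle's law P V = const: T₂ = T₁; V₂ = V₁·(P₁/P₂) = 0.03403 m³.
V constant ⇒ P ∝ T: V₃ = V₂; T₃ = T₂·(P₃/P₂) = 1192 K.
Adiabatic (γ = 1.67), T V^(γ−1) and P V^γ constant: T₄ = T₃·(V₃/V₄)^(γ−1) = 517.9 K; P₄ = P₃·(V₃/V₄)^γ = 86.48 kPa.

T₄ ≈ 518 K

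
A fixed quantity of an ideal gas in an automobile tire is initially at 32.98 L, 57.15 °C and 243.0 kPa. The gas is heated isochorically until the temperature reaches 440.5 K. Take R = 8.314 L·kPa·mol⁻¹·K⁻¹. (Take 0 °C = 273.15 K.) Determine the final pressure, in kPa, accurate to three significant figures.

P₂ ≈ 324 kPa

Convert: T₁ = 330.3 K.
V constant ⇒ P ∝ T: V₂ = V₁; P₂ = P₁·(T₂/T₁) = 324.1 kPa.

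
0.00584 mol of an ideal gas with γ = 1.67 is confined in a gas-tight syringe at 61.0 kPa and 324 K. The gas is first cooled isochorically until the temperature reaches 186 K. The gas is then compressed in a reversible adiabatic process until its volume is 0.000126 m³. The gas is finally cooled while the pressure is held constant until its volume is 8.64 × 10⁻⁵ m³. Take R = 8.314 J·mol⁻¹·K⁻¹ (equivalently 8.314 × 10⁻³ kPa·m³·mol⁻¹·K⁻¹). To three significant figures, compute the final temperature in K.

From PV = nRT: V₁ = nRT₁/P₁ = 0.0002579 m³.
Isochoric, so P/T is constant: V₂ = V₁; P₂ = P₁·(T₂/T₁) = 35.02 kPa.
Adiabatic (γ = 1.67), T V^(γ−1) and P V^γ constant: T₃ = T₂·(V₂/V₃)^(γ−1) = 300.6 K; P₃ = P₂·(V₂/V₃)^γ = 115.8 kPa.
P constant ⇒ V ∝ T: P₄ = P₃; T₄ = T₃·(V₄/V₃) = 206.1 K.

T₄ ≈ 206 K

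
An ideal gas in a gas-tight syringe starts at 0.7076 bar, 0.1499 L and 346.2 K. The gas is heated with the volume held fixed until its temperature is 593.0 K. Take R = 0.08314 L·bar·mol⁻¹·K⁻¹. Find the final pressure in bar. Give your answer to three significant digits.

P₂ ≈ 1.21 bar

V constant ⇒ P ∝ T: V₂ = V₁; P₂ = P₁·(T₂/T₁) = 1.212 bar.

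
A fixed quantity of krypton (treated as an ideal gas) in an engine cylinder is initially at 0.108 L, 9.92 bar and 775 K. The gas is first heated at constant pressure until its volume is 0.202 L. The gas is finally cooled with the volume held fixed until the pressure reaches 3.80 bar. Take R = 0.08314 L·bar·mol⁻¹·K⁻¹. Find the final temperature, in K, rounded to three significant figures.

T₃ ≈ 555 K

P constant ⇒ V ∝ T: P₂ = P₁; T₂ = T₁·(V₂/V₁) = 1450 K.
Isochoric, so P/T is constant: V₃ = V₂; T₃ = T₂·(P₃/P₂) = 555.3 K.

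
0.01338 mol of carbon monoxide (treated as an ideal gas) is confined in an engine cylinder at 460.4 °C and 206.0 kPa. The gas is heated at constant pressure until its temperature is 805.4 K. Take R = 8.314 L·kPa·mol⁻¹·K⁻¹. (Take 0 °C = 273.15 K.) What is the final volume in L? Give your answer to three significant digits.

V₂ ≈ 0.435 L

Convert: T₁ = 733.5 K.
From PV = nRT: V₁ = nRT₁/P₁ = 0.3961 L.
Isobaric, so V/T is constant: P₂ = P₁; V₂ = V₁·(T₂/T₁) = 0.4349 L.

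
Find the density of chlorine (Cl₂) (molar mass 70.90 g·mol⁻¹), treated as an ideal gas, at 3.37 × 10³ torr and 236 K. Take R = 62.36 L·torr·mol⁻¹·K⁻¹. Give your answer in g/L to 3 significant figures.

ρ ≈ 16.2 g/L

ρ = PM/(RT) = (3.37e+03 × 70.90) / (62.36 × 236.0)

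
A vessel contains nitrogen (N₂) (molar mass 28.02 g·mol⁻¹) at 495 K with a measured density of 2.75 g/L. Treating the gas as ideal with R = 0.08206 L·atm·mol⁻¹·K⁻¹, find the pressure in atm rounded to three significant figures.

P ≈ 3.99 atm

ρ = PM/(RT) ⇒ P = ρRT/M = (2.75 × 0.08206 × 495.0) / 28.02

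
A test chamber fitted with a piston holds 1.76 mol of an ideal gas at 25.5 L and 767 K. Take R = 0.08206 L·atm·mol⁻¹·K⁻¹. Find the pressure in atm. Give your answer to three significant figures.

PV = nRT ⇒ P = nRT/V = (1.76 × 0.08206 × 767) / 25.5

P ≈ 4.34 atm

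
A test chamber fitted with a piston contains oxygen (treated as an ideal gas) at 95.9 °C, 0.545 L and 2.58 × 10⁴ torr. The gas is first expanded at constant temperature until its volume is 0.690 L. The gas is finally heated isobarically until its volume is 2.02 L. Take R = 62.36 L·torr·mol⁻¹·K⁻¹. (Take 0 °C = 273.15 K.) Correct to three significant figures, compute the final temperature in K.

T₃ ≈ 1.08e+03 K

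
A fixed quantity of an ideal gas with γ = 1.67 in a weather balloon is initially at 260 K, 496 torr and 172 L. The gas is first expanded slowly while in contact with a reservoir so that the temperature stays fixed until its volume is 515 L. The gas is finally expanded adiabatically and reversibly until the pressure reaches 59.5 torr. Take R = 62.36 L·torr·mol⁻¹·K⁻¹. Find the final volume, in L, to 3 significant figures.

T constant ⇒ Boyle's law P V = const: T₂ = T₁; P₂ = P₁·(V₁/V₂) = 165.7 torr.
Reversible adiabatic, γ = 1.67: T₃ = T₂·(P₃/P₂)^((γ−1)/γ) = 172.4 K; V₃ = V₂·(P₂/P₃)^(1/γ) = 950.8 L.

V₃ ≈ 951 L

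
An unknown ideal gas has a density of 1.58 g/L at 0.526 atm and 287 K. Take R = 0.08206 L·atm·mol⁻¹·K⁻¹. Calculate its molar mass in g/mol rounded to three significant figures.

M ≈ 70.7 g/mol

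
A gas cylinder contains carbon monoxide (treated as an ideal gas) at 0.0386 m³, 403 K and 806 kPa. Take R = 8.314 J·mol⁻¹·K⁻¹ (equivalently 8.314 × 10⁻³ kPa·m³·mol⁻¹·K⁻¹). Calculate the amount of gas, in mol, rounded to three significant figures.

n ≈ 9.29 mol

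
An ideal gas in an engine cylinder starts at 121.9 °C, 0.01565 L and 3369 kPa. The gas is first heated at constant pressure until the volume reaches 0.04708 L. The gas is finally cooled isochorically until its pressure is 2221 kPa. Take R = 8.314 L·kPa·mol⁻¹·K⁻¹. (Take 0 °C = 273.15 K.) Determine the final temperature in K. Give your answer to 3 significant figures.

T₃ ≈ 783 K

Convert: T₁ = 395.0 K.
P constant ⇒ V ∝ T: P₂ = P₁; T₂ = T₁·(V₂/V₁) = 1188 K.
V constant ⇒ P ∝ T: V₃ = V₂; T₃ = T₂·(P₃/P₂) = 783.5 K.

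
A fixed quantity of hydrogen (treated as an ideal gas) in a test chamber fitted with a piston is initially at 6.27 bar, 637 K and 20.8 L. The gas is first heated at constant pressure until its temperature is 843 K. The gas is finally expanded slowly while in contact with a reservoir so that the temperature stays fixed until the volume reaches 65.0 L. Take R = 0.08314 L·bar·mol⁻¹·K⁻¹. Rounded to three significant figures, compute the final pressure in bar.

Isobaric, so V/T is constant: P₂ = P₁; V₂ = V₁·(T₂/T₁) = 27.53 L.
Isothermal, so P V is constant: T₃ = T₂; P₃ = P₂·(V₂/V₃) = 2.655 bar.

P₃ ≈ 2.66 bar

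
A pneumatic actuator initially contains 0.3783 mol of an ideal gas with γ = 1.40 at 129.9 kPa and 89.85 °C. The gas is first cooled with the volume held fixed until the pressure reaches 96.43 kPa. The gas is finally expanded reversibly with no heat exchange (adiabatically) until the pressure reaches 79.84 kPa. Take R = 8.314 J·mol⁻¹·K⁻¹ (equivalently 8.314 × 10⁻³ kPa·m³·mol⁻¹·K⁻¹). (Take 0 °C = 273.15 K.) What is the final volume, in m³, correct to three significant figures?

Convert: T₁ = 363.0 K.
From PV = nRT: V₁ = nRT₁/P₁ = 0.008789 m³.
Isochoric, so P/T is constant: V₂ = V₁; T₂ = T₁·(P₂/P₁) = 269.5 K.
Reversible adiabatic, γ = 1.40: T₃ = T₂·(P₃/P₂)^((γ−1)/γ) = 255.3 K; V₃ = V₂·(P₂/P₃)^(1/γ) = 0.01006 m³.

V₃ ≈ 0.0101 m³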